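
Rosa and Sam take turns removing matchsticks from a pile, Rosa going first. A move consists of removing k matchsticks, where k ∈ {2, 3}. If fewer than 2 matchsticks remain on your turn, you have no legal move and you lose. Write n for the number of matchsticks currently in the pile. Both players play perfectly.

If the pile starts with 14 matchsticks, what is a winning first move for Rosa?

Remove 3, leaving 11.

Use the standard recursion: the mover loses at a terminal position; elsewhere, the mover wins exactly when some move hands the opponent an L position.
n=0: no move → L
n=1: no move → L
n=2: reaches L-position 0 → W
n=3: reaches L-position 1 → W
n=4: reaches L-position 1 → W
n=5: only reaches 3(W), 2(W), all W → L
n=6: only reaches 4(W), 3(W), all W → L
n=7: reaches L-position 5 → W
n=8: reaches L-position 6 → W
n=9: reaches L-position 6 → W
n=10: only reaches 8(W), 7(W), all W → L
n=11: only reaches 9(W), 8(W), all W → L
n=12: reaches L-position 10 → W
n=13: reaches L-position 11 → W
n=14: reaches L-position 11 → W
From 14, the L positions reachable in one move are: 11.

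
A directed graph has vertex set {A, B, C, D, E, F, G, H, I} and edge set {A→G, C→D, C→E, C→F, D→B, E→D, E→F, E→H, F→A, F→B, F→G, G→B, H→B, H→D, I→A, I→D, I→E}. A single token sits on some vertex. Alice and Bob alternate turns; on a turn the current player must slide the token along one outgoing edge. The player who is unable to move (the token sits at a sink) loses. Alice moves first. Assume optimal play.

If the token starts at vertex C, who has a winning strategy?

Classify positions by backward induction: terminal positions (no move available) are L. From any other position, the mover wins iff some move reaches an L.
Every edge goes from a vertex to one that appears earlier in the order B, D, H, G, A, F, E, C, I, so processing vertices in that order labels each vertex after all of its successors.
B: no outgoing edge → L
D: →B(L), so W
H: →B(L), so W
G: →B(L), so W
A: →G(W) only, which is W, so L
F: →A(L), so W
E: →F(W), H(W), D(W) — all W, so L
C: →E(L), so W
I: →E(L), so W
From C Alice can move to E, reaching an L position.

Alice wins.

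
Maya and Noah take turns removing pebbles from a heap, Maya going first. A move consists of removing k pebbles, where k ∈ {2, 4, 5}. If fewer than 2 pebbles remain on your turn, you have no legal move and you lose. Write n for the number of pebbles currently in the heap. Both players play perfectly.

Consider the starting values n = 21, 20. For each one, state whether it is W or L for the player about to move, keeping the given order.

21: L, 20: W

Positions with no move are L. A position that does have a move is losing for the player to move precisely when every available move leads to a winning position for the opponent. Fill in the labels:
n=0: no move → L
n=1: no move → L
n=2: →0(L), so W
n=3: →1(L), so W
n=4: →0(L), so W
n=5: →1(L), so W
n=6: →1(L), so W
n=7: →5(W), 3(W), 2(W) — all W, so L
n=8: →6(W), 4(W), 3(W) — all W, so L
n=9: →7(L), so W
n=10: →8(L), so W
n=11: →7(L), so W
n=12: →8(L), so W
n=13: →8(L), so W
n=14: →12(W), 10(W), 9(W) — all W, so L
n=15: →13(W), 11(W), 10(W) — all W, so L
n=16: →14(L), so W
n=17: →15(L), so W
n=18: →14(L), so W
n=19: →15(L), so W
n=20: →15(L), so W
n=21: →19(W), 17(W), 16(W) — all W, so L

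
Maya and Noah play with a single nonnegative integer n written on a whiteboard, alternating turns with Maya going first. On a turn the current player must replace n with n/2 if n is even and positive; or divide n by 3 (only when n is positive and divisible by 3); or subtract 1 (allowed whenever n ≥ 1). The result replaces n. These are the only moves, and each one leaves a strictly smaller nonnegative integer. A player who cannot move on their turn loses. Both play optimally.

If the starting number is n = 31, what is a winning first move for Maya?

Move to 30.

Work bottom-up. With no move the player to move loses. Otherwise the position is W if at least one move leads to an L position for the opponent, and L if every move leads to a W.
n=0: no move → L
n=1: can move to 0, which is L ⇒ W
n=2: the only move is to 1(W), a W ⇒ L
n=3: can move to 2, which is L ⇒ W
n=4: can move to 2, which is L ⇒ W
n=5: the only move is to 4(W), a W ⇒ L
n=6: can move to 2, which is L ⇒ W
n=7: the only move is to 6(W), a W ⇒ L
n=8: can move to 7, which is L ⇒ W
n=9: moves to 3(W), 8(W); every one is W ⇒ L
n=10: can move to 5, which is L ⇒ W
n=11: the only move is to 10(W), a W ⇒ L
n=12: can move to 11, which is L ⇒ W
n=13: the only move is to 12(W), a W ⇒ L
n=14: can move to 7, which is L ⇒ W
n=15: can move to 5, which is L ⇒ W
n=16: moves to 8(W), 15(W); every one is W ⇒ L
n=17: can move to 16, which is L ⇒ W
n=18: can move to 9, which is L ⇒ W
n=19: the only move is to 18(W), a W ⇒ L
n=20: can move to 19, which is L ⇒ W
n=21: can move to 7, which is L ⇒ W
n=22: can move to 11, which is L ⇒ W
n=23: the only move is to 22(W), a W ⇒ L
n=24: can move to 23, which is L ⇒ W
n=25: the only move is to 24(W), a W ⇒ L
n=26: can move to 13, which is L ⇒ W
n=27: can move to 9, which is L ⇒ W
n=28: moves to 14(W), 27(W); every one is W ⇒ L
n=29: can move to 28, which is L ⇒ W
n=30: moves to 10(W), 15(W), 29(W); every one is W ⇒ L
n=31: can move to 30, which is L ⇒ W
From 31, the L positions reachable in one move are: 30.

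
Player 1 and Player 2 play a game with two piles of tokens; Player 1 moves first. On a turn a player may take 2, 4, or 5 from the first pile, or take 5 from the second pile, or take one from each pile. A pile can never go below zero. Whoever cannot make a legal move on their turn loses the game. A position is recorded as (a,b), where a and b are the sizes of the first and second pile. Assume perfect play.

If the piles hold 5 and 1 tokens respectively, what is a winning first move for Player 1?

Move to (3,1).

Use the standard recursion: the mover loses at a terminal position; elsewhere, the mover wins exactly when some move hands the opponent an L position.
No move ever increases a pile, so every position that can arise here has a ≤ 5 and b ≤ 1; it is enough to label the cells with 0 ≤ a ≤ 5 and 0 ≤ b ≤ 1.
Every move lowers a or b (never raises either), so fill the grid row by row in increasing a, and left to right within a row: each cell's successors are then already labelled.
      b=0  b=1
a=0:    L    L
a=1:    L    W
a=2:    W    W
a=3:    W    L
a=4:    W    W
a=5:    W    W
Cells with no legal move (terminal, hence L): (0,0), (0,1), (1,0).
The remaining L cells, each justified by listing all of its moves:
(3,1): →(1,1)(W), (2,0)(W) — all W, so L
Every other cell has at least one move into one of the L cells above, so it is W.
From (5,1), the L positions reachable in one move are: (3,1), (0,1). Any move reaching one of these is winning.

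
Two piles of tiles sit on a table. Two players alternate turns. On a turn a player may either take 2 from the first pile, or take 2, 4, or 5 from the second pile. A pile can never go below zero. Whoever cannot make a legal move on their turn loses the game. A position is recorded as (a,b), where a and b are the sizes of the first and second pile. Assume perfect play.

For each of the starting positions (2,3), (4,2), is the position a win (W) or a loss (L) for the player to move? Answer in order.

(2,3): L, (4,2): W

Use the standard recursion: the mover loses at a terminal position; elsewhere, the mover wins exactly when some move hands the opponent an L position.
No move ever increases a pile, so every position that can arise here has a ≤ 4 and b ≤ 3; it is enough to label the cells with 0 ≤ a ≤ 4 and 0 ≤ b ≤ 3.
Every move lowers a or b (never raises either), so fill the grid row by row in increasing a, and left to right within a row: each cell's successors are then already labelled.
      b=0  b=1  b=2  b=3
a=0:    L    L    W    W
a=1:    L    L    W    W
a=2:    W    W    L    L
a=3:    W    W    L    L
a=4:    L    L    W    W
Cells with no legal move (terminal, hence L): (0,0), (0,1), (1,0), (1,1).
The remaining L cells, each justified by listing all of its moves:
(2,2): moves to (0,2)(W), (2,0)(W); every one is W ⇒ L
(2,3): moves to (0,3)(W), (2,1)(W); every one is W ⇒ L
(3,2): moves to (1,2)(W), (3,0)(W); every one is W ⇒ L
(3,3): moves to (1,3)(W), (3,1)(W); every one is W ⇒ L
(4,0): the only move is to (2,0)(W), a W ⇒ L
(4,1): the only move is to (2,1)(W), a W ⇒ L
Every other cell has at least one move into one of the L cells above, so it is W.
(2,3): one of the L cells justified above, so L
(4,2): the move to (2,2) reaches an L cell, so W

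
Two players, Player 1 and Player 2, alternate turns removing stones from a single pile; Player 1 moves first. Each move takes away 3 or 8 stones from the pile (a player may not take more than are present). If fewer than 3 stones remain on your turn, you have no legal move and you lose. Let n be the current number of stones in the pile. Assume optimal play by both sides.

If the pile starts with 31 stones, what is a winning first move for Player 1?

Remove 3, leaving 28.

Classify positions by backward induction: terminal positions (no move available) are L. From any other position, the mover wins iff some move reaches an L.
n=0: no move → L
n=1: no move → L
n=2: no move → L
n=3: →0(L), so W
n=4: →1(L), so W
n=5: →2(L), so W
n=6: →3(W) only, which is W, so L
n=7: →4(W) only, which is W, so L
n=8: →0(L), so W
n=9: →6(L), so W
n=10: →7(L), so W
n=11: →8(W), 3(W) — all W, so L
n=12: →9(W), 4(W) — all W, so L
n=13: →10(W), 5(W) — all W, so L
n=14: →11(L), so W
n=15: →12(L), so W
n=16: →13(L), so W
n=17: →14(W), 9(W) — all W, so L
n=18: →15(W), 10(W) — all W, so L
n=19: →11(L), so W
n=20: →17(L), so W
n=21: →18(L), so W
n=22: →19(W), 14(W) — all W, so L
n=23: →20(W), 15(W) — all W, so L
n=24: →21(W), 16(W) — all W, so L
n=25: →22(L), so W
n=26: →23(L), so W
n=27: →24(L), so W
n=28: →25(W), 20(W) — all W, so L
n=29: →26(W), 21(W) — all W, so L
n=30: →22(L), so W
n=31: →28(L), so W
From 31, the L positions reachable in one move are: 28, 23. Any move reaching one of these is winning.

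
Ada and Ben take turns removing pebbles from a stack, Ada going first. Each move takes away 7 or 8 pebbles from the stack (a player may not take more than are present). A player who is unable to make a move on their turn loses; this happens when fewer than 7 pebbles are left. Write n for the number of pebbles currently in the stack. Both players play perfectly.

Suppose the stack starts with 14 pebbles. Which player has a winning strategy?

Ada wins.

Compute win/loss labels from the base case upward. A position with no move is L. Any other position is W if it can reach an L in one move, else L.
n=0: no move → L
n=1: no move → L
n=2: no move → L
n=3: no move → L
n=4: no move → L
n=5: no move → L
n=6: no move → L
n=7: →0(L), so W
n=8: →1(L), so W
n=9: →2(L), so W
n=10: →3(L), so W
n=11: →4(L), so W
n=12: →5(L), so W
n=13: →6(L), so W
n=14: →6(L), so W
The starting position 14 is W: Ada should remove 8, leaving 6, handing over an L position.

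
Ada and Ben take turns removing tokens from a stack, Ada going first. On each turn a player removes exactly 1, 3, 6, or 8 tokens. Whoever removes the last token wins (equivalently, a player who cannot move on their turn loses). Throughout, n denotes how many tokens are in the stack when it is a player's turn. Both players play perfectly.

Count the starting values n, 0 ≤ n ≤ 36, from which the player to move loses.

Label each position W (a win for the player to move) or L (a loss). A position with no legal move is L; any other position is W exactly when some move reaches an L, and L when every move reaches a W.
n=0: no move → L
n=1: can move to 0, which is L ⇒ W
n=2: the only move is to 1(W), a W ⇒ L
n=3: can move to 2, which is L ⇒ W
n=4: moves to 3(W), 1(W); every one is W ⇒ L
n=5: can move to 4, which is L ⇒ W
n=6: can move to 0, which is L ⇒ W
n=7: can move to 4, which is L ⇒ W
n=8: can move to 2, which is L ⇒ W
n=9: moves to 8(W), 6(W), 3(W), 1(W); every one is W ⇒ L
n=10: can move to 9, which is L ⇒ W
n=11: moves to 10(W), 8(W), 5(W), 3(W); every one is W ⇒ L
n=12: can move to 11, which is L ⇒ W
n=13: moves to 12(W), 10(W), 7(W), 5(W); every one is W ⇒ L
n=14: can move to 13, which is L ⇒ W
n=15: can move to 9, which is L ⇒ W
n=16: can move to 13, which is L ⇒ W
n=17: can move to 11, which is L ⇒ W
n=18: moves to 17(W), 15(W), 12(W), 10(W); every one is W ⇒ L
n=19: can move to 18, which is L ⇒ W
n=20: moves to 19(W), 17(W), 14(W), 12(W); every one is W ⇒ L
n=21: can move to 20, which is L ⇒ W
n=22: moves to 21(W), 19(W), 16(W), 14(W); every one is W ⇒ L
n=23: can move to 22, which is L ⇒ W
n=24: can move to 18, which is L ⇒ W
n=25: can move to 22, which is L ⇒ W
n=26: can move to 20, which is L ⇒ W
n=27: moves to 26(W), 24(W), 21(W), 19(W); every one is W ⇒ L
n=28: can move to 27, which is L ⇒ W
n=29: moves to 28(W), 26(W), 23(W), 21(W); every one is W ⇒ L
n=30: can move to 29, which is L ⇒ W
n=31: moves to 30(W), 28(W), 25(W), 23(W); every one is W ⇒ L
n=32: can move to 31, which is L ⇒ W
n=33: can move to 27, which is L ⇒ W
n=34: can move to 31, which is L ⇒ W
n=35: can move to 29, which is L ⇒ W
n=36: moves to 35(W), 33(W), 30(W), 28(W); every one is W ⇒ L
L entries with 0 ≤ n ≤ 36: n = 0, 2, 4, 9, 11, 13, 18, 20, 22, 27, 29, 31, 36; that makes 13.

13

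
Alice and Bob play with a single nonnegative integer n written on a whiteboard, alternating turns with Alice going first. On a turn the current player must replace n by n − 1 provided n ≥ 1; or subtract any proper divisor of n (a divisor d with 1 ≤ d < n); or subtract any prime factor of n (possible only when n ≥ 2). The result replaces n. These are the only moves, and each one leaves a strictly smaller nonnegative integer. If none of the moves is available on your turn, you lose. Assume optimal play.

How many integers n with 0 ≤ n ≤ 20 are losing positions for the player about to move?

Use the standard recursion: the mover loses at a terminal position; elsewhere, the mover wins exactly when some move hands the opponent an L position.
n=0: no move → L
n=1: W (go to 0, an L position)
n=2: W (go to 0, an L position)
n=3: W (go to 0, an L position)
n=4: L (options 2(W), 3(W) are all W)
n=5: W (go to 0, an L position)
n=6: W (go to 4, an L position)
n=7: W (go to 0, an L position)
n=8: W (go to 4, an L position)
n=9: L (options 6(W), 8(W) are all W)
n=10: W (go to 9, an L position)
n=11: W (go to 0, an L position)
n=12: W (go to 9, an L position)
n=13: W (go to 0, an L position)
n=14: L (options 7(W), 12(W), 13(W) are all W)
n=15: W (go to 14, an L position)
n=16: W (go to 14, an L position)
n=17: W (go to 0, an L position)
n=18: W (go to 9, an L position)
n=19: W (go to 0, an L position)
n=20: L (options 10(W), 15(W), 16(W), 18(W), 19(W) are all W)
L entries with 0 ≤ n ≤ 20: n = 0, 4, 9, 14, 20; that makes 5.

5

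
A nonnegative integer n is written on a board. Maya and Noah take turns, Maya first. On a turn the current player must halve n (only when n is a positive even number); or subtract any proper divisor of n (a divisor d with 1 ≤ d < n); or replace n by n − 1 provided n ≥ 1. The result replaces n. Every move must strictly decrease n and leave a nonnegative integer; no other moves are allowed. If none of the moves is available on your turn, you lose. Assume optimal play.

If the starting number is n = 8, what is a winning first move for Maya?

Move to 7.

Compute win/loss labels from the base case upward. A position with no move is L. Any other position is W if it can reach an L in one move, else L.
n=0: no move → L
n=1: →0(L), so W
n=2: →1(W) only, which is W, so L
n=3: →2(L), so W
n=4: →2(L), so W
n=5: →4(W) only, which is W, so L
n=6: →5(L), so W
n=7: →6(W) only, which is W, so L
n=8: →7(L), so W
From 8, the L positions reachable in one move are: 7.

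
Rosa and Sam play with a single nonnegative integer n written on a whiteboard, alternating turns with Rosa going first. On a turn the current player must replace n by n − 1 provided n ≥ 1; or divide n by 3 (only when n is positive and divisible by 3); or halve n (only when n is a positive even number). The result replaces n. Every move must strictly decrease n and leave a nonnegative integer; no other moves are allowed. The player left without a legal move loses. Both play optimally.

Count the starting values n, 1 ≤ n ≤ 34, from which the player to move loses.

13

Work bottom-up. With no move the player to move loses. Otherwise the position is W if at least one move leads to an L position for the opponent, and L if every move leads to a W.
n=0: no move → L
n=1: W (go to 0, an L position)
n=2: L (sole option 1(W) is W)
n=3: W (go to 2, an L position)
n=4: W (go to 2, an L position)
n=5: L (sole option 4(W) is W)
n=6: W (go to 2, an L position)
n=7: L (sole option 6(W) is W)
n=8: W (go to 7, an L position)
n=9: L (options 3(W), 8(W) are all W)
n=10: W (go to 5, an L position)
n=11: L (sole option 10(W) is W)
n=12: W (go to 11, an L position)
n=13: L (sole option 12(W) is W)
n=14: W (go to 7, an L position)
n=15: W (go to 5, an L position)
n=16: L (options 8(W), 15(W) are all W)
n=17: W (go to 16, an L position)
n=18: W (go to 9, an L position)
n=19: L (sole option 18(W) is W)
n=20: W (go to 19, an L position)
n=21: W (go to 7, an L position)
n=22: W (go to 11, an L position)
n=23: L (sole option 22(W) is W)
n=24: W (go to 23, an L position)
n=25: L (sole option 24(W) is W)
n=26: W (go to 13, an L position)
n=27: W (go to 9, an L position)
n=28: L (options 14(W), 27(W) are all W)
n=29: W (go to 28, an L position)
n=30: L (options 10(W), 15(W), 29(W) are all W)
n=31: W (go to 30, an L position)
n=32: W (go to 16, an L position)
n=33: W (go to 11, an L position)
n=34: L (options 17(W), 33(W) are all W)
L entries with 1 ≤ n ≤ 34 (n=0 is outside the asked range and is not counted): n = 2, 5, 7, 9, 11, 13, 16, 19, 23, 25, 28, 30, 34; that makes 13.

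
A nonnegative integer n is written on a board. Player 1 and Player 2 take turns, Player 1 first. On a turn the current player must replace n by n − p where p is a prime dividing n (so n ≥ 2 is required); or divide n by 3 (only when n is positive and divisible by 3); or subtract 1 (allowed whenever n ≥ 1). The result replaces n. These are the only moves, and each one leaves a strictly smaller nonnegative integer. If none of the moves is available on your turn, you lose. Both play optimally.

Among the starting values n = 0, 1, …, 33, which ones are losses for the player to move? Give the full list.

Work bottom-up. With no move the player to move loses. Otherwise the position is W if at least one move leads to an L position for the opponent, and L if every move leads to a W.
n=0: no move → L
n=1: →0(L), so W
n=2: →0(L), so W
n=3: →0(L), so W
n=4: →2(W), 3(W) — all W, so L
n=5: →0(L), so W
n=6: →4(L), so W
n=7: →0(L), so W
n=8: →6(W), 7(W) — all W, so L
n=9: →8(L), so W
n=10: →8(L), so W
n=11: →0(L), so W
n=12: →4(L), so W
n=13: →0(L), so W
n=14: →7(W), 12(W), 13(W) — all W, so L
n=15: →14(L), so W
n=16: →14(L), so W
n=17: →0(L), so W
n=18: →6(W), 15(W), 16(W), 17(W) — all W, so L
n=19: →0(L), so W
n=20: →18(L), so W
n=21: →14(L), so W
n=22: →11(W), 20(W), 21(W) — all W, so L
n=23: →0(L), so W
n=24: →8(L), so W
n=25: →20(W), 24(W) — all W, so L
n=26: →25(L), so W
n=27: →9(W), 24(W), 26(W) — all W, so L
n=28: →27(L), so W
n=29: →0(L), so W
n=30: →25(L), so W
n=31: →0(L), so W
n=32: →30(W), 31(W) — all W, so L
n=33: →22(L), so W
Reading off the rows marked L gives the requested list; there are 9 such values of n.

0, 4, 8, 14, 18, 22, 25, 27, 32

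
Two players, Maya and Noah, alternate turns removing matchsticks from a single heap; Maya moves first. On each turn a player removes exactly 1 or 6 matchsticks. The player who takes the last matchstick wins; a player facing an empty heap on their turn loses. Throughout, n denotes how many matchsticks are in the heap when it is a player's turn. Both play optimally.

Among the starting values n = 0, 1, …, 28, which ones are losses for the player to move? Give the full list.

Build the W/L table. Terminal = L. A non-terminal position is W if it has a move to some L; otherwise it is L.
n=0: no move → L
n=1: →0(L), so W
n=2: →1(W) only, which is W, so L
n=3: →2(L), so W
n=4: →3(W) only, which is W, so L
n=5: →4(L), so W
n=6: →0(L), so W
n=7: →6(W), 1(W) — all W, so L
n=8: →7(L), so W
n=9: →8(W), 3(W) — all W, so L
n=10: →9(L), so W
n=11: →10(W), 5(W) — all W, so L
n=12: →11(L), so W
n=13: →7(L), so W
n=14: →13(W), 8(W) — all W, so L
n=15: →14(L), so W
n=16: →15(W), 10(W) — all W, so L
n=17: →16(L), so W
n=18: →17(W), 12(W) — all W, so L
n=19: →18(L), so W
n=20: →14(L), so W
n=21: →20(W), 15(W) — all W, so L
n=22: →21(L), so W
n=23: →22(W), 17(W) — all W, so L
n=24: →23(L), so W
n=25: →24(W), 19(W) — all W, so L
n=26: →25(L), so W
n=27: →21(L), so W
n=28: →27(W), 22(W) — all W, so L
The losing starting values of n are exactly the entries labelled L in this table (13 of them).

0, 2, 4, 7, 9, 11, 14, 16, 18, 21, 23, 25, 28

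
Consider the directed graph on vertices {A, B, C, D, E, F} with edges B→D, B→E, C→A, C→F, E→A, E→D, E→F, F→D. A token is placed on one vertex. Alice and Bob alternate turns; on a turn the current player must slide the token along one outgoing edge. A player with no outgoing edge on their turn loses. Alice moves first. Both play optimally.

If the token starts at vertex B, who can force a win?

Alice wins.

Positions with no move are L. A position that does have a move is losing for the player to move precisely when every available move leads to a winning position for the opponent. Fill in the labels:
Every edge goes from a vertex to one that appears earlier in the order D, A, F, E, B, C, so processing vertices in that order labels each vertex after all of its successors.
D: no outgoing edge → L
A: no outgoing edge → L
F: W (go to D, an L position)
E: W (go to A, an L position)
B: W (go to D, an L position)
C: W (go to A, an L position)
From B Alice can move to D, reaching an L position.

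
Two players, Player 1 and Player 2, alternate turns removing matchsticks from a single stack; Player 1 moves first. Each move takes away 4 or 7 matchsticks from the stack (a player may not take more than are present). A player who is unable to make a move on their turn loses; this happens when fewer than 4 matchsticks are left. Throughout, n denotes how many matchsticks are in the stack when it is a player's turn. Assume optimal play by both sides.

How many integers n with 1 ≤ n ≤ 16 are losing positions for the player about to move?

Positions with no move are L. A position that does have a move is losing for the player to move precisely when every available move leads to a winning position for the opponent. Fill in the labels:
n=0: no move → L
n=1: no move → L
n=2: no move → L
n=3: no move → L
n=4: can move to 0, which is L ⇒ W
n=5: can move to 1, which is L ⇒ W
n=6: can move to 2, which is L ⇒ W
n=7: can move to 3, which is L ⇒ W
n=8: can move to 1, which is L ⇒ W
n=9: can move to 2, which is L ⇒ W
n=10: can move to 3, which is L ⇒ W
n=11: moves to 7(W), 4(W); every one is W ⇒ L
n=12: moves to 8(W), 5(W); every one is W ⇒ L
n=13: moves to 9(W), 6(W); every one is W ⇒ L
n=14: moves to 10(W), 7(W); every one is W ⇒ L
n=15: can move to 11, which is L ⇒ W
n=16: can move to 12, which is L ⇒ W
L entries with 1 ≤ n ≤ 16 (n=0 is outside the asked range and is not counted): n = 1, 2, 3, 11, 12, 13, 14; that makes 7.

7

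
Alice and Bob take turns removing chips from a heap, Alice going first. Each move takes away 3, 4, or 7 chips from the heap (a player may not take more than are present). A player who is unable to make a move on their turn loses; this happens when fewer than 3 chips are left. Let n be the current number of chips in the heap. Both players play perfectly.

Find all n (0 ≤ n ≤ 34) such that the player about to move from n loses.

0, 1, 2, 10, 11, 12, 20, 21, 22, 30, 31, 32

Build the W/L table. Terminal = L. A non-terminal position is W if it has a move to some L; otherwise it is L.
n=0: no move → L
n=1: no move → L
n=2: no move → L
n=3: W (go to 0, an L position)
n=4: W (go to 1, an L position)
n=5: W (go to 2, an L position)
n=6: W (go to 2, an L position)
n=7: W (go to 0, an L position)
n=8: W (go to 1, an L position)
n=9: W (go to 2, an L position)
n=10: L (options 7(W), 6(W), 3(W) are all W)
n=11: L (options 8(W), 7(W), 4(W) are all W)
n=12: L (options 9(W), 8(W), 5(W) are all W)
n=13: W (go to 10, an L position)
n=14: W (go to 11, an L position)
n=15: W (go to 12, an L position)
n=16: W (go to 12, an L position)
n=17: W (go to 10, an L position)
n=18: W (go to 11, an L position)
n=19: W (go to 12, an L position)
n=20: L (options 17(W), 16(W), 13(W) are all W)
n=21: L (options 18(W), 17(W), 14(W) are all W)
n=22: L (options 19(W), 18(W), 15(W) are all W)
n=23: W (go to 20, an L position)
n=24: W (go to 21, an L position)
n=25: W (go to 22, an L position)
n=26: W (go to 22, an L position)
n=27: W (go to 20, an L position)
n=28: W (go to 21, an L position)
n=29: W (go to 22, an L position)
n=30: L (options 27(W), 26(W), 23(W) are all W)
n=31: L (options 28(W), 27(W), 24(W) are all W)
n=32: L (options 29(W), 28(W), 25(W) are all W)
n=33: W (go to 30, an L position)
n=34: W (go to 31, an L position)
The losing starting values of n are exactly the entries labelled L in this table (12 of them).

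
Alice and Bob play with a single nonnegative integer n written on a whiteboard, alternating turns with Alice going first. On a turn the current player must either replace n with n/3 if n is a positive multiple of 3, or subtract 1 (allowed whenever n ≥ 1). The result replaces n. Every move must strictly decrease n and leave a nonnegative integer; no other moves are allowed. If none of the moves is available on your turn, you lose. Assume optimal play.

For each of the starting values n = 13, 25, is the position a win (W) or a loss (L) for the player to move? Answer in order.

13: L, 25: W

Build the W/L table. Terminal = L. A non-terminal position is W if it has a move to some L; otherwise it is L.
n=0: no move → L
n=1: can move to 0, which is L ⇒ W
n=2: the only move is to 1(W), a W ⇒ L
n=3: can move to 2, which is L ⇒ W
n=4: the only move is to 3(W), a W ⇒ L
n=5: can move to 4, which is L ⇒ W
n=6: can move to 2, which is L ⇒ W
n=7: the only move is to 6(W), a W ⇒ L
n=8: can move to 7, which is L ⇒ W
n=9: moves to 3(W), 8(W); every one is W ⇒ L
n=10: can move to 9, which is L ⇒ W
n=11: the only move is to 10(W), a W ⇒ L
n=12: can move to 4, which is L ⇒ W
n=13: the only move is to 12(W), a W ⇒ L
n=14: can move to 13, which is L ⇒ W
n=15: moves to 5(W), 14(W); every one is W ⇒ L
n=16: can move to 15, which is L ⇒ W
n=17: the only move is to 16(W), a W ⇒ L
n=18: can move to 17, which is L ⇒ W
n=19: the only move is to 18(W), a W ⇒ L
n=20: can move to 19, which is L ⇒ W
n=21: can move to 7, which is L ⇒ W
n=22: the only move is to 21(W), a W ⇒ L
n=23: can move to 22, which is L ⇒ W
n=24: moves to 8(W), 23(W); every one is W ⇒ L
n=25: can move to 24, which is L ⇒ W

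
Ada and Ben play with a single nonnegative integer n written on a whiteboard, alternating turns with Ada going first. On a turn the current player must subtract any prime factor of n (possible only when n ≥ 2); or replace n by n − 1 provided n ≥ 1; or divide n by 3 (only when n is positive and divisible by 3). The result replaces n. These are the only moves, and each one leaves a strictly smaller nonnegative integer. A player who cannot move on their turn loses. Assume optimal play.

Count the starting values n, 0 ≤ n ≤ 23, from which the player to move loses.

6

Label each position W (a win for the player to move) or L (a loss). A position with no legal move is L; any other position is W exactly when some move reaches an L, and L when every move reaches a W.
n=0: no move → L
n=1: W (go to 0, an L position)
n=2: W (go to 0, an L position)
n=3: W (go to 0, an L position)
n=4: L (options 2(W), 3(W) are all W)
n=5: W (go to 0, an L position)
n=6: W (go to 4, an L position)
n=7: W (go to 0, an L position)
n=8: L (options 6(W), 7(W) are all W)
n=9: W (go to 8, an L position)
n=10: W (go to 8, an L position)
n=11: W (go to 0, an L position)
n=12: W (go to 4, an L position)
n=13: W (go to 0, an L position)
n=14: L (options 7(W), 12(W), 13(W) are all W)
n=15: W (go to 14, an L position)
n=16: W (go to 14, an L position)
n=17: W (go to 0, an L position)
n=18: L (options 6(W), 15(W), 16(W), 17(W) are all W)
n=19: W (go to 0, an L position)
n=20: W (go to 18, an L position)
n=21: W (go to 14, an L position)
n=22: L (options 11(W), 20(W), 21(W) are all W)
n=23: W (go to 0, an L position)
L entries with 0 ≤ n ≤ 23: n = 0, 4, 8, 14, 18, 22; that makes 6.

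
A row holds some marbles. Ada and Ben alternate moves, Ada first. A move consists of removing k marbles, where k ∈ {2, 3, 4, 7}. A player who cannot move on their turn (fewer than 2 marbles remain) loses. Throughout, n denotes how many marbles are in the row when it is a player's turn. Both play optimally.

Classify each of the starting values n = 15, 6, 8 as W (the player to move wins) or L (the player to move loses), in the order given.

Compute win/loss labels from the base case upward. A position with no move is L. Any other position is W if it can reach an L in one move, else L.
n=0: no move → L
n=1: no move → L
n=2: →0(L), so W
n=3: →1(L), so W
n=4: →1(L), so W
n=5: →1(L), so W
n=6: →4(W), 3(W), 2(W) — all W, so L
n=7: →0(L), so W
n=8: →6(L), so W
n=9: →6(L), so W
n=10: →6(L), so W
n=11: →9(W), 8(W), 7(W), 4(W) — all W, so L
n=12: →10(W), 9(W), 8(W), 5(W) — all W, so L
n=13: →11(L), so W
n=14: →12(L), so W
n=15: →12(L), so W

15: W, 6: L, 8: W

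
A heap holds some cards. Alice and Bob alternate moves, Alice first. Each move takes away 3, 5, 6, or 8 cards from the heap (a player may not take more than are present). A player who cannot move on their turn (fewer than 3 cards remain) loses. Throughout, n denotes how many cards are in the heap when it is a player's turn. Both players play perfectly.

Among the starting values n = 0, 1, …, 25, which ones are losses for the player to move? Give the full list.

0, 1, 2, 11, 12, 13, 22, 23, 24

Use the standard recursion: the mover loses at a terminal position; elsewhere, the mover wins exactly when some move hands the opponent an L position.
n=0: no move → L
n=1: no move → L
n=2: no move → L
n=3: W (go to 0, an L position)
n=4: W (go to 1, an L position)
n=5: W (go to 2, an L position)
n=6: W (go to 1, an L position)
n=7: W (go to 2, an L position)
n=8: W (go to 2, an L position)
n=9: W (go to 1, an L position)
n=10: W (go to 2, an L position)
n=11: L (options 8(W), 6(W), 5(W), 3(W) are all W)
n=12: L (options 9(W), 7(W), 6(W), 4(W) are all W)
n=13: L (options 10(W), 8(W), 7(W), 5(W) are all W)
n=14: W (go to 11, an L position)
n=15: W (go to 12, an L position)
n=16: W (go to 13, an L position)
n=17: W (go to 12, an L position)
n=18: W (go to 13, an L position)
n=19: W (go to 13, an L position)
n=20: W (go to 12, an L position)
n=21: W (go to 13, an L position)
n=22: L (options 19(W), 17(W), 16(W), 14(W) are all W)
n=23: L (options 20(W), 18(W), 17(W), 15(W) are all W)
n=24: L (options 21(W), 19(W), 18(W), 16(W) are all W)
n=25: W (go to 22, an L position)
Reading off the rows marked L gives the requested list; there are 9 such values of n.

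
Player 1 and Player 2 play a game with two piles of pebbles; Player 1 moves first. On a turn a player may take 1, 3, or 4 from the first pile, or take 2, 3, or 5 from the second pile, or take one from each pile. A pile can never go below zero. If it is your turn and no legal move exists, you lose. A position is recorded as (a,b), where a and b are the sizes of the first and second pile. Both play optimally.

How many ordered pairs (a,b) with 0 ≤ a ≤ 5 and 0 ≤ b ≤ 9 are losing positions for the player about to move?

16

Work bottom-up. With no move the player to move loses. Otherwise the position is W if at least one move leads to an L position for the opponent, and L if every move leads to a W.
Every move lowers a or b (never raises either), so fill the grid row by row in increasing a, and left to right within a row: each cell's successors are then already labelled.
      b=0  b=1  b=2  b=3  b=4  b=5  b=6  b=7  b=8  b=9
a=0:    L    L    W    W    W    W    W    L    L    W
a=1:    W    W    W    L    L    W    W    W    W    W
a=2:    L    L    W    W    W    W    W    L    L    W
a=3:    W    W    W    L    L    W    W    W    W    W
a=4:    W    W    L    W    W    W    L    W    W    W
a=5:    W    W    W    W    W    L    W    W    W    L
Cells with no legal move (terminal, hence L): (0,0), (0,1).
The remaining L cells, each justified by listing all of its moves:
(0,7): L (options (0,5)(W), (0,4)(W), (0,2)(W) are all W)
(0,8): L (options (0,6)(W), (0,5)(W), (0,3)(W) are all W)
(1,3): L (options (0,3)(W), (1,1)(W), (1,0)(W), (0,2)(W) are all W)
(1,4): L (options (0,4)(W), (1,2)(W), (1,1)(W), (0,3)(W) are all W)
(2,0): L (sole option (1,0)(W) is W)
(2,1): L (options (1,1)(W), (1,0)(W) are all W)
(2,7): L (options (1,7)(W), (2,5)(W), (2,4)(W), (2,2)(W), (1,6)(W) are all W)
(2,8): L (options (1,8)(W), (2,6)(W), (2,5)(W), (2,3)(W), (1,7)(W) are all W)
(3,3): L (options (2,3)(W), (0,3)(W), (3,1)(W), (3,0)(W), (2,2)(W) are all W)
(3,4): L (options (2,4)(W), (0,4)(W), (3,2)(W), (3,1)(W), (2,3)(W) are all W)
(4,2): L (options (3,2)(W), (1,2)(W), (0,2)(W), (4,0)(W), (3,1)(W) are all W)
(4,6): L (options (3,6)(W), (1,6)(W), (0,6)(W), (4,4)(W), (4,3)(W), (4,1)(W), (3,5)(W) are all W)
(5,5): L (options (4,5)(W), (2,5)(W), (1,5)(W), (5,3)(W), (5,2)(W), (5,0)(W), (4,4)(W) are all W)
(5,9): L (options (4,9)(W), (2,9)(W), (1,9)(W), (5,7)(W), (5,6)(W), (5,4)(W), (4,8)(W) are all W)
Every other cell has at least one move into one of the L cells above, so it is W.
L cells per row: a=0: 4, a=1: 2, a=2: 4, a=3: 2, a=4: 2, a=5: 2; total 16.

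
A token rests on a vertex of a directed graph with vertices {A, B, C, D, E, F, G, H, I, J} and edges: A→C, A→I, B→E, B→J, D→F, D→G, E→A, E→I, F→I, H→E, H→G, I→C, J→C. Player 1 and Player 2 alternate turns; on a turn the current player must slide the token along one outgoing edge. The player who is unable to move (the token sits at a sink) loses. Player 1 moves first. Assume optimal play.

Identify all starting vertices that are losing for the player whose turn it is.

C, E, F, G

Compute win/loss labels from the base case upward. A position with no move is L. Any other position is W if it can reach an L in one move, else L.
Every edge goes from a vertex to one that appears earlier in the order G, C, I, A, E, J, B, H, F, D, so processing vertices in that order labels each vertex after all of its successors.
G: no outgoing edge → L
C: no outgoing edge → L
I: →C(L), so W
A: →C(L), so W
E: →A(W), I(W) — all W, so L
J: →C(L), so W
B: →E(L), so W
H: →E(L), so W
F: →I(W) only, which is W, so L
D: →F(L), so W
Reading off the rows marked L gives the requested list; there are 4 such vertices.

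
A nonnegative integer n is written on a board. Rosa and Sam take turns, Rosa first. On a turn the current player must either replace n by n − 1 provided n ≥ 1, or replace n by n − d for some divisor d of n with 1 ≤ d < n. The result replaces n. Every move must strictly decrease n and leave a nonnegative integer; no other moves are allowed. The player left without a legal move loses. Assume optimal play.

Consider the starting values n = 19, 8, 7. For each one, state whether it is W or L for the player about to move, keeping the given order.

19: L, 8: W, 7: L

Use the standard recursion: the mover loses at a terminal position; elsewhere, the mover wins exactly when some move hands the opponent an L position.
n=0: no move → L
n=1: reaches L-position 0 → W
n=2: only reaches 1(W), which is W → L
n=3: reaches L-position 2 → W
n=4: reaches L-position 2 → W
n=5: only reaches 4(W), which is W → L
n=6: reaches L-position 5 → W
n=7: only reaches 6(W), which is W → L
n=8: reaches L-position 7 → W
n=9: only reaches 6(W), 8(W), all W → L
n=10: reaches L-position 5 → W
n=11: only reaches 10(W), which is W → L
n=12: reaches L-position 9 → W
n=13: only reaches 12(W), which is W → L
n=14: reaches L-position 7 → W
n=15: only reaches 10(W), 12(W), 14(W), all W → L
n=16: reaches L-position 15 → W
n=17: only reaches 16(W), which is W → L
n=18: reaches L-position 9 → W
n=19: only reaches 18(W), which is W → L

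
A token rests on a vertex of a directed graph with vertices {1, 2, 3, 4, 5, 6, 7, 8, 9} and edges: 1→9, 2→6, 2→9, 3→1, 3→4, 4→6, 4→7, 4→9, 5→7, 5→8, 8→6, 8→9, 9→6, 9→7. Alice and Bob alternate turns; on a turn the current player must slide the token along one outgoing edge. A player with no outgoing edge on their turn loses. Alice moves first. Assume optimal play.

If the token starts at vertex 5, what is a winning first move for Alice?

Classify positions by backward induction: terminal positions (no move available) are L. From any other position, the mover wins iff some move reaches an L.
Every edge goes from a vertex to one that appears earlier in the order 7, 6, 9, 2, 4, 1, 8, 5, 3, so processing vertices in that order labels each vertex after all of its successors.
7: no outgoing edge → L
6: no outgoing edge → L
9: →6(L), so W
2: →6(L), so W
4: →6(L), so W
1: →9(W) only, which is W, so L
8: →6(L), so W
5: →7(L), so W
3: →1(L), so W
From 5, the L positions reachable in one move are: 7.

Move to 7.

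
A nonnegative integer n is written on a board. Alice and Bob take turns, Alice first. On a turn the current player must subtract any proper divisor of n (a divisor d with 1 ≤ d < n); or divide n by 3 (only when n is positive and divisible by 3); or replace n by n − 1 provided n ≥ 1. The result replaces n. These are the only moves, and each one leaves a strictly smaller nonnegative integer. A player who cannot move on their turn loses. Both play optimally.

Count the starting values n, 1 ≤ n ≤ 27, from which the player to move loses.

10

Classify positions by backward induction: terminal positions (no move available) are L. From any other position, the mover wins iff some move reaches an L.
n=0: no move → L
n=1: reaches L-position 0 → W
n=2: only reaches 1(W), which is W → L
n=3: reaches L-position 2 → W
n=4: reaches L-position 2 → W
n=5: only reaches 4(W), which is W → L
n=6: reaches L-position 2 → W
n=7: only reaches 6(W), which is W → L
n=8: reaches L-position 7 → W
n=9: only reaches 3(W), 6(W), 8(W), all W → L
n=10: reaches L-position 5 → W
n=11: only reaches 10(W), which is W → L
n=12: reaches L-position 9 → W
n=13: only reaches 12(W), which is W → L
n=14: reaches L-position 7 → W
n=15: reaches L-position 5 → W
n=16: only reaches 8(W), 12(W), 14(W), 15(W), all W → L
n=17: reaches L-position 16 → W
n=18: reaches L-position 9 → W
n=19: only reaches 18(W), which is W → L
n=20: reaches L-position 16 → W
n=21: reaches L-position 7 → W
n=22: reaches L-position 11 → W
n=23: only reaches 22(W), which is W → L
n=24: reaches L-position 16 → W
n=25: only reaches 20(W), 24(W), all W → L
n=26: reaches L-position 13 → W
n=27: reaches L-position 9 → W
L entries with 1 ≤ n ≤ 27 (n=0 is outside the asked range and is not counted): n = 2, 5, 7, 9, 11, 13, 16, 19, 23, 25; that makes 10.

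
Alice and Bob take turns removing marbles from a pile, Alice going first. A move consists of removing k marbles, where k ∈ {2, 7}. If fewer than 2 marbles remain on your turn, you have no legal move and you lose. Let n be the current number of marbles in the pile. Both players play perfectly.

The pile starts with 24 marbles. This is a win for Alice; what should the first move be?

Label each position W (a win for the player to move) or L (a loss). A position with no legal move is L; any other position is W exactly when some move reaches an L, and L when every move reaches a W.
n=0: no move → L
n=1: no move → L
n=2: W (go to 0, an L position)
n=3: W (go to 1, an L position)
n=4: L (sole option 2(W) is W)
n=5: L (sole option 3(W) is W)
n=6: W (go to 4, an L position)
n=7: W (go to 5, an L position)
n=8: W (go to 1, an L position)
n=9: L (options 7(W), 2(W) are all W)
n=10: L (options 8(W), 3(W) are all W)
n=11: W (go to 9, an L position)
n=12: W (go to 10, an L position)
n=13: L (options 11(W), 6(W) are all W)
n=14: L (options 12(W), 7(W) are all W)
n=15: W (go to 13, an L position)
n=16: W (go to 14, an L position)
n=17: W (go to 10, an L position)
n=18: L (options 16(W), 11(W) are all W)
n=19: L (options 17(W), 12(W) are all W)
n=20: W (go to 18, an L position)
n=21: W (go to 19, an L position)
n=22: L (options 20(W), 15(W) are all W)
n=23: L (options 21(W), 16(W) are all W)
n=24: W (go to 22, an L position)
From 24, the L positions reachable in one move are: 22.

Remove 2, leaving 22.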